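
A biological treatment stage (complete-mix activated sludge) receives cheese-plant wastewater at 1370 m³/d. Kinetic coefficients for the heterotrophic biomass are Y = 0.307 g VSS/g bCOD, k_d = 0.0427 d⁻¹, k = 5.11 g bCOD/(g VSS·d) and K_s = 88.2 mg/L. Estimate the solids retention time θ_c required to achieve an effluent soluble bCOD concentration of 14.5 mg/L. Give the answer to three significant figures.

θ_c ≈ 5.59 d

At the target effluent, Y k S/(K_s+S) = 0.307×5.11×14.5/102.7 = 0.2215 d⁻¹.
Then 1/θ_c = μ − k_d = 0.2215 − 0.0427 = 0.1788 d⁻¹, giving θ_c = 5.593 d.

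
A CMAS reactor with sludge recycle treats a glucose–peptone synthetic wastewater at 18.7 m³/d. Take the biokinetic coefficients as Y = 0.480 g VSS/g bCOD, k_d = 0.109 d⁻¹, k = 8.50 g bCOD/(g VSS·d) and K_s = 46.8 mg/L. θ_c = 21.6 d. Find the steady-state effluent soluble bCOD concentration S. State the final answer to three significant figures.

For a completely mixed reactor with recycle the Lawrence–McCarty relation gives S = K_s·(1 + k_d·θ_c) / [θ_c·(Y·k − k_d) − 1] = 46.8 × (1 + 0.109 × 21.6) / [21.6 × (0.480 × 8.50 − 0.109) − 1] = 157.0 / 84.77 = 1.852 mg/L.

S ≈ 1.85 mg/L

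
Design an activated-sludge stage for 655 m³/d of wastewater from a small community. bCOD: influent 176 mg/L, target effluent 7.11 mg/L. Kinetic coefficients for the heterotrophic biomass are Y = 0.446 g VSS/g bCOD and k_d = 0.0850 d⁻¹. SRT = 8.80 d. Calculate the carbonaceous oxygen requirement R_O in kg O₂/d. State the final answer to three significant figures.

R_O ≈ 70.5 kg O₂/d

Observed yield with endogenous decay: Y_obs = Y / (1 + k_d·θ_c) = 0.446 / (1 + 0.0850 × 8.80) = 0.446 / 1.748 = 0.2551 g VSS/g bCOD.
Substrate removed = Q·(S₀ − S) = 655 m³/d × (176 − 7.11) g/m³ = 1.11×10^5 g/d = 110.6 kg/d.
P_X = Y_obs·Q·(S₀ − S) = 0.2551 × 110.6 = 28.23 kg VSS/d.
Carbonaceous O₂ demand = substrate oxidised − cell-mass equivalent = 110.6 − 1.42 × 28.23 = 70.54 kg O₂/d.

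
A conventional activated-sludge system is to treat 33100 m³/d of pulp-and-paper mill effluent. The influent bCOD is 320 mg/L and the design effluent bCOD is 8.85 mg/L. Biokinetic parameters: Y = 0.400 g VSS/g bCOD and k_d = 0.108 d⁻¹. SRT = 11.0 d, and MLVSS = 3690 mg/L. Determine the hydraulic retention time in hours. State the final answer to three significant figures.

Rearranging the biomass balance for a CMAS with decay, V = Y·Q·ΔS·θ_c / [X·(1+k_d θ_c)] = 0.400 × 33100 × (320 − 8.85) × 11.0 / [3690 × (1 + 0.108 × 11.0)] = 4.53×10^7 / 8074 = 5613 m³.
Hydraulic retention time τ = V/Q = 5613 / 33100 = 0.1696 d = 4.070 h.

τ ≈ 4.07 h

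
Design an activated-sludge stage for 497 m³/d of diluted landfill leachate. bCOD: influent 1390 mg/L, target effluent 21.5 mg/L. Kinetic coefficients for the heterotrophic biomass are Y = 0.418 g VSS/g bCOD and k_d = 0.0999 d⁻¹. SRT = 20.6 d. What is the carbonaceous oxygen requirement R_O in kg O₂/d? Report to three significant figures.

The observed yield is Y_obs = Y/(1 + k_d·θ_c) = 0.418 / (1 + 0.0999 × 20.6) = 0.418 / 3.058 = 0.1367 g VSS per g bCOD removed.
Q·(S₀ − S) = 497 × (1390 − 21.5) × 10⁻³ = 680.1 kg/d removed.
Net sludge production P_X = 0.1367 × 680.1 = 92.97 kg VSS/d.
Carbonaceous O₂ demand = substrate oxidised − cell-mass equivalent = 680.1 − 1.42 × 92.97 = 548.1 kg O₂/d.

R_O ≈ 548 kg O₂/d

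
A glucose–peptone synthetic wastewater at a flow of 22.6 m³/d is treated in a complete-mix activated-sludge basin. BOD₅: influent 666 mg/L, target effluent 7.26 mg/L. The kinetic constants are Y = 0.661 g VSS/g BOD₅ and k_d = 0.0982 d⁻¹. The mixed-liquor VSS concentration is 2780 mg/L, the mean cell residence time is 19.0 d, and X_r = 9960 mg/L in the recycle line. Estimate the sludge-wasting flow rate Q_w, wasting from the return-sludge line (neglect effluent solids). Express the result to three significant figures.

Rearranging the biomass balance for a CMAS with decay, V = Y·Q·ΔS·θ_c / [X·(1+k_d θ_c)] = 0.661 × 22.6 × (666 − 7.26) × 19.0 / [2780 × (1 + 0.0982 × 19.0)] = 1.87×10^5 / 7967 = 23.47 m³.
θ_c = V·X/(Q_w·X_r) when wasting from the recycle, so Q_w = V·X/(θ_c·X_r) = 23.47 × 2780 / (19.0 × 9960) = 0.3448 m³/d.

Q_w ≈ 0.345 m³/d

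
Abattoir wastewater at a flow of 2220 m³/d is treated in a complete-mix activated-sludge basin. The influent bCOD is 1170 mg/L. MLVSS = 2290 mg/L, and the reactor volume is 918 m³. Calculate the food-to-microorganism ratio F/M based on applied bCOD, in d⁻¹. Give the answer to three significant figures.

F/M ≈ 1.24 d⁻¹

Food-to-microorganism ratio F/M = Q S₀ / (V X) = 2220 × 1170 / (918.0 × 2290) = 1.236 d⁻¹.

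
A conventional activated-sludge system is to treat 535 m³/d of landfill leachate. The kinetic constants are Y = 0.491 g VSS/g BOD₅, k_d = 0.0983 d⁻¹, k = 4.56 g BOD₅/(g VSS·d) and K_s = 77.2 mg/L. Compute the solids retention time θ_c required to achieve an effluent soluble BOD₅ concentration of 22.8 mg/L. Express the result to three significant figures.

Specific growth rate at S = 22.8 mg/L: μ = YkS/(K_s+S) = 0.491·4.56·22.8/(77.2+22.8) = 0.5105 d⁻¹.
1/θ_c = 0.5105 − 0.0983 = 0.4122 d⁻¹, so θ_c = 2.426 d.

θ_c ≈ 2.43 d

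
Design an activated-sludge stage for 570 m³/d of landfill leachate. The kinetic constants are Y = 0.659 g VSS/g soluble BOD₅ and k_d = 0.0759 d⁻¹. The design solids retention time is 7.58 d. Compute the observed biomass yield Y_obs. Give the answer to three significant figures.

Y_obs ≈ 0.418 g VSS/g soluble BOD₅

Y_obs = Y / (1 + k_d θ_c) = 0.659 / (1 + 0.0759 × 7.58) = 0.659 / 1.575 = 0.4183.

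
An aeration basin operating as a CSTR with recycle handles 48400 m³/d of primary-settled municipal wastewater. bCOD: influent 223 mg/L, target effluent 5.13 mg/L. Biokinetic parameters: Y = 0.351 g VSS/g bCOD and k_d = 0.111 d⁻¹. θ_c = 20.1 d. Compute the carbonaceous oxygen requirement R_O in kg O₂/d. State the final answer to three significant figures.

R_O ≈ 8920 kg O₂/d

Correct the yield for decay: Y_obs = Y/(1 + k_d θ_c) = 0.351 / (1 + 0.111 × 20.1) = 0.351 / 3.231 = 0.1086.
Mass of bCOD removed per day: Q(S₀ − S) = 48400 × 217.9 g/m³ = 10545 kg/d.
Biomass synthesised: P_X = Y_obs × 10545 = 1146 kg VSS/d.
Carbonaceous O₂ demand = substrate oxidised − cell-mass equivalent = 10545 − 1.42 × 1146 = 8918 kg O₂/d.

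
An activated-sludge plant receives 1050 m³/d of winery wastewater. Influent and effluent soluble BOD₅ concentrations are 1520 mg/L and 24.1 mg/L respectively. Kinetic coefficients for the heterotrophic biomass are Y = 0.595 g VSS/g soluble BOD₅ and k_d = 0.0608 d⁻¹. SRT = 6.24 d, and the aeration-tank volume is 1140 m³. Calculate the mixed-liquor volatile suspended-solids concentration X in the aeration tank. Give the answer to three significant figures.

X ≈ 3710 mg/L

X = Y·Q·ΔS·θ_c / [V·(1 + k_d θ_c)] = 0.595 × 1050 × (1520 − 24.1) × 6.24 / [1140 × (1 + 0.0608 × 6.24)] = 3709 mg/L.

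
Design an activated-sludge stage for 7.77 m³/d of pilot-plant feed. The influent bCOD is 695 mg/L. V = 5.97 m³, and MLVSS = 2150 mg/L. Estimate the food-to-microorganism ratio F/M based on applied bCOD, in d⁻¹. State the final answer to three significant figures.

F/M = applied load / biomass = Q·S₀/(V·X) = 7.77 × 695 / (5.970 × 2150) = 0.4207 d⁻¹.

F/M ≈ 0.421 d⁻¹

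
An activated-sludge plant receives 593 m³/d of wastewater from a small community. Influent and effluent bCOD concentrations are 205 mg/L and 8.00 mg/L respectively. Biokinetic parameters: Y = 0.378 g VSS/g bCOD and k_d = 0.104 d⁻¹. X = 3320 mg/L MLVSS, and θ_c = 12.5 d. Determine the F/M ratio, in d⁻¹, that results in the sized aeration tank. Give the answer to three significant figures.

F/M ≈ 0.507 d⁻¹

From the SRT design equation V = Y Q (S₀−S) θ_c / [X (1 + k_d θ_c)] = 0.378 × 593 × (205 − 8.00) × 12.5 / [3320 × (1 + 0.104 × 12.5)] = 5.52×10^5 / 7636 = 72.29 m³.
F/M = applied load / biomass = Q·S₀/(V·X) = 593 × 205 / (72.29 × 3320) = 0.5065 d⁻¹.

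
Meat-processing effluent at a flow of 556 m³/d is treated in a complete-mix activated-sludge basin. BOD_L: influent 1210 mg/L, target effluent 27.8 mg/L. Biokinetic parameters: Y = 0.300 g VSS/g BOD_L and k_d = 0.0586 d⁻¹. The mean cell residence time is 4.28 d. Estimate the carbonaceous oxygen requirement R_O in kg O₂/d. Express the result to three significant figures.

Correct the yield for decay: Y_obs = Y/(1 + k_d θ_c) = 0.300 / (1 + 0.0586 × 4.28) = 0.300 / 1.251 = 0.2398.
Mass of BOD_L removed per day: Q(S₀ − S) = 556 × 1182 g/m³ = 657.3 kg/d.
Biomass synthesised: P_X = Y_obs × 657.3 = 157.7 kg VSS/d.
R_O = Q·ΔS − 1.42 P_X = 657.3 − 223.9 = 433.4 kg O₂/d.

R_O ≈ 433 kg O₂/d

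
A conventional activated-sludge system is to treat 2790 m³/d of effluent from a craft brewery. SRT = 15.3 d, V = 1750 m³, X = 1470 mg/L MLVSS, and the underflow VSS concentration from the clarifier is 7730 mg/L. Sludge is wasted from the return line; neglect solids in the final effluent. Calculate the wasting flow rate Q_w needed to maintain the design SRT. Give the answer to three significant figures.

Q_w ≈ 21.8 m³/d

Q_w = (V·X)/(θ_c X_r) = 1750 × 1470 / (15.3 × 7730) = 21.75 m³/d.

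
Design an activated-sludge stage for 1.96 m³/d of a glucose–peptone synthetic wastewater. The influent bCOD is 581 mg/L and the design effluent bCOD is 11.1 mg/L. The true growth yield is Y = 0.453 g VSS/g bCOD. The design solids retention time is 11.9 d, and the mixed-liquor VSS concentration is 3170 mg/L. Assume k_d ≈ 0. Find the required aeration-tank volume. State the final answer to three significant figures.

With k_d = 0 the design equation reduces to V = Y Q (S₀−S) θ_c / X = 0.453 × 1.96 × (581 − 11.1) × 11.9 / 3170 = 1.900 m³.

V ≈ 1.90 m³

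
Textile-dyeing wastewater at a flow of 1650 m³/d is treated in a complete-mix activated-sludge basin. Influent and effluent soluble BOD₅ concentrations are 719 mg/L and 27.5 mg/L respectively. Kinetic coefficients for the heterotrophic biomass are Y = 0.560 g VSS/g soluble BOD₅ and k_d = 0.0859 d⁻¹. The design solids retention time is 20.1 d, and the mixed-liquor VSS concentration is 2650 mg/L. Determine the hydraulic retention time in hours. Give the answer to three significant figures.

τ ≈ 25.9 h

Steady-state biomass mass balance: V·X·(1 + k_d·θ_c) = Y·Q·(S₀ − S)·θ_c, so V = 0.560 × 1650 × (719 − 27.5) × 20.1 / [2650 × (1 + 0.0859 × 20.1)] = 1.28×10^7 / 7225 = 1777 m³.
Hydraulic retention time τ = V/Q = 1777 / 1650 = 1.077 d = 25.85 h.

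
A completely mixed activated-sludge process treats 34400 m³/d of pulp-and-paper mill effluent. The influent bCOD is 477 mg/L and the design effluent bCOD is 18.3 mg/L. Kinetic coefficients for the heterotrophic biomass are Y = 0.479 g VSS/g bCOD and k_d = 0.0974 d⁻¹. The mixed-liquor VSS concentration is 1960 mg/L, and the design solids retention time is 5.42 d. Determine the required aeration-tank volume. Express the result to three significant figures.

Rearranging the biomass balance for a CMAS with decay, V = Y·Q·ΔS·θ_c / [X·(1+k_d θ_c)] = 0.479 × 34400 × (477 − 18.3) × 5.42 / [1960 × (1 + 0.0974 × 5.42)] = 4.1×10^7 / 2995 = 13679 m³.

V ≈ 13700 m³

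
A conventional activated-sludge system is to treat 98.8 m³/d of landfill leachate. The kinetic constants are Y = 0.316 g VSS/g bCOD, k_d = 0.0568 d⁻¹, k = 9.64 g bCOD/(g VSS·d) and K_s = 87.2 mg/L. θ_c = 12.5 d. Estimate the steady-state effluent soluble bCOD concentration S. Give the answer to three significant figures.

For a completely mixed reactor with recycle the Lawrence–McCarty relation gives S = K_s·(1 + k_d·θ_c) / [θ_c·(Y·k − k_d) − 1] = 87.2 × (1 + 0.0568 × 12.5) / [12.5 × (0.316 × 9.64 − 0.0568) − 1] = 149.1 / 36.37 = 4.100 mg/L.

S ≈ 4.10 mg/L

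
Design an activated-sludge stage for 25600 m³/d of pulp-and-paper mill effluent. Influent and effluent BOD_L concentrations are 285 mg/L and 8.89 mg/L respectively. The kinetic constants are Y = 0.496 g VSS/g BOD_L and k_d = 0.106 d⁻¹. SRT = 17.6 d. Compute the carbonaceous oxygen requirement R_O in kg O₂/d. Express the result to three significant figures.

R_O ≈ 5330 kg O₂/d

The observed yield is Y_obs = Y/(1 + k_d·θ_c) = 0.496 / (1 + 0.106 × 17.6) = 0.496 / 2.866 = 0.1731 g VSS per g BOD_L removed.
Q·(S₀ − S) = 25600 × (285 − 8.89) × 10⁻³ = 7068 kg/d removed.
Net sludge production P_X = 0.1731 × 7068 = 1223 kg VSS/d.
R_O = Q·ΔS − 1.42 P_X = 7068 − 1737 = 5331 kg O₂/d.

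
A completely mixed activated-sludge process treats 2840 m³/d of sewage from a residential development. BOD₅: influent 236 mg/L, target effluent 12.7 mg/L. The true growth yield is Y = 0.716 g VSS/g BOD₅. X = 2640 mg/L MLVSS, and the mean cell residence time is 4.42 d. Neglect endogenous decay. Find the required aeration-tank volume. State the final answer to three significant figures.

V ≈ 760 m³

With k_d = 0 the design equation reduces to V = Y Q (S₀−S) θ_c / X = 0.716 × 2840 × (236 − 12.7) × 4.42 / 2640 = 760.2 m³.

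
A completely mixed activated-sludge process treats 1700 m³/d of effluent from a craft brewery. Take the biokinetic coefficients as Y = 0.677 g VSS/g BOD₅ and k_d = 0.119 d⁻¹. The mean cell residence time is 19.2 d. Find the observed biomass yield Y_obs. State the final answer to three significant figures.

Correct the yield for decay: Y_obs = Y/(1 + k_d θ_c) = 0.677 / (1 + 0.119 × 19.2) = 0.677 / 3.285 = 0.2061.

Y_obs ≈ 0.206 g VSS/g BOD₅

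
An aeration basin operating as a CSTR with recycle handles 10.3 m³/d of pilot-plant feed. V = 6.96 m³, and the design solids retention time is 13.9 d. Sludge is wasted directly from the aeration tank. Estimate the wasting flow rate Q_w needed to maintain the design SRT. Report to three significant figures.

With mixed-liquor wasting, θ_c = V/Q_w, so Q_w = V/θ_c = 6.960/13.9 = 0.5007 m³/d.

Q_w ≈ 0.501 m³/d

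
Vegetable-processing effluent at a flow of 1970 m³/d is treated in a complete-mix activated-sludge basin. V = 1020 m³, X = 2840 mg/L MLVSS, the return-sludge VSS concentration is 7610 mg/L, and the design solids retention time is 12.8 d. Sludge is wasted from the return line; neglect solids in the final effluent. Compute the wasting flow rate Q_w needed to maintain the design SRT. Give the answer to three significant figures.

θ_c = V·X/(Q_w·X_r) when wasting from the recycle, so Q_w = V·X/(θ_c·X_r) = 1020 × 2840 / (12.8 × 7610) = 29.74 m³/d.

Q_w ≈ 29.7 m³/d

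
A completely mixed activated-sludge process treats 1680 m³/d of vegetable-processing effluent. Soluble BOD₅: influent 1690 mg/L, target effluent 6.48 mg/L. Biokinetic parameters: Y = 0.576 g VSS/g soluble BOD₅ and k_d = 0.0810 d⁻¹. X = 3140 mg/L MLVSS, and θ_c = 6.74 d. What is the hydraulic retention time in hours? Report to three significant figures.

τ ≈ 32.3 h

From the SRT design equation V = Y Q (S₀−S) θ_c / [X (1 + k_d θ_c)] = 0.576 × 1680 × (1690 − 6.48) × 6.74 / [3140 × (1 + 0.0810 × 6.74)] = 1.1×10^7 / 4854 = 2262 m³.
τ = V/Q = 2262/1680 = 1.346 d, or 32.31 h.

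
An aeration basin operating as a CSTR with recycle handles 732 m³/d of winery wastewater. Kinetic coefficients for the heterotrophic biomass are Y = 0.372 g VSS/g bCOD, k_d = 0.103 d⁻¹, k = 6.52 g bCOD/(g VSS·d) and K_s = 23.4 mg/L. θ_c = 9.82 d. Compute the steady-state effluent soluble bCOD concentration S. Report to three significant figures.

Effluent substrate depends only on kinetics and SRT: S = K_s(1 + k_d θ_c) / [θ_c(Yk − k_d) − 1] = 23.4 × (1 + 0.103 × 9.82) / [9.82 × (0.372 × 6.52 − 0.103) − 1] = 47.07 / 21.81 = 2.158 mg/L.

S ≈ 2.16 mg/L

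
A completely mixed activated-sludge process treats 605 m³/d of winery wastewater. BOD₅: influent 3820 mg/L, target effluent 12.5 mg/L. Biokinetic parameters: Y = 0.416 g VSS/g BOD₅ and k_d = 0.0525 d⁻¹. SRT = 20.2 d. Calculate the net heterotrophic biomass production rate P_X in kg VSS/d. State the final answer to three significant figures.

Y_obs = Y / (1 + k_d θ_c) = 0.416 / (1 + 0.0525 × 20.2) = 0.416 / 2.061 = 0.2019.
Mass of BOD₅ removed per day: Q(S₀ − S) = 605 × 3808 g/m³ = 2304 kg/d.
So the net sludge growth is P_X = 0.2019 × 2304 = 465.1 kg VSS/d.

P_X ≈ 465 kg VSS/d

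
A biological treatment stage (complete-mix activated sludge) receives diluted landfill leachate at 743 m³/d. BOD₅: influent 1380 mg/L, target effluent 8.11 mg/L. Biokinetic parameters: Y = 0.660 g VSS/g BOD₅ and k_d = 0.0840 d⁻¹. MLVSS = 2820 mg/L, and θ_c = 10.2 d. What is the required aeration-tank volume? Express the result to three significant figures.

V ≈ 1310 m³

Rearranging the biomass balance for a CMAS with decay, V = Y·Q·ΔS·θ_c / [X·(1+k_d θ_c)] = 0.660 × 743 × (1380 − 8.11) × 10.2 / [2820 × (1 + 0.0840 × 10.2)] = 6.86×10^6 / 5236 = 1311 m³.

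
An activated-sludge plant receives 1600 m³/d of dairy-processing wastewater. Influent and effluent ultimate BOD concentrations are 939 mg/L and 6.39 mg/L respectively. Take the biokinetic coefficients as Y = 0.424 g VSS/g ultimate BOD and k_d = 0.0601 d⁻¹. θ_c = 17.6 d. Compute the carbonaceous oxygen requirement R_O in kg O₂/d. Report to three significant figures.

Y_obs = Y / (1 + k_d θ_c) = 0.424 / (1 + 0.0601 × 17.6) = 0.424 / 2.058 = 0.2060.
Q·(S₀ − S) = 1600 × (939 − 6.39) × 10⁻³ = 1492 kg/d removed.
P_X = Y_obs·Q·(S₀ − S) = 0.2060 × 1492 = 307.5 kg VSS/d.
Carbonaceous O₂ demand = substrate oxidised − cell-mass equivalent = 1492 − 1.42 × 307.5 = 1056 kg O₂/d.

R_O ≈ 1060 kg O₂/d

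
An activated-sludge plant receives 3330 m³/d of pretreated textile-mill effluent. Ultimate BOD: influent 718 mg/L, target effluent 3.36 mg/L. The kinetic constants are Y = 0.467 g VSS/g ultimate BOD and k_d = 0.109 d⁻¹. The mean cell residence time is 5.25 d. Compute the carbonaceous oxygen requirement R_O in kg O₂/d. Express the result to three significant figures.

R_O ≈ 1380 kg O₂/d

Correct the yield for decay: Y_obs = Y/(1 + k_d θ_c) = 0.467 / (1 + 0.109 × 5.25) = 0.467 / 1.572 = 0.2970.
Q·(S₀ − S) = 3330 × (718 − 3.36) × 10⁻³ = 2380 kg/d removed.
Net sludge production P_X = 0.2970 × 2380 = 706.8 kg VSS/d.
R_O = Q·(S₀ − S) − 1.42·P_X = 2380 − 1.42 × 706.8 = 1376 kg O₂/d.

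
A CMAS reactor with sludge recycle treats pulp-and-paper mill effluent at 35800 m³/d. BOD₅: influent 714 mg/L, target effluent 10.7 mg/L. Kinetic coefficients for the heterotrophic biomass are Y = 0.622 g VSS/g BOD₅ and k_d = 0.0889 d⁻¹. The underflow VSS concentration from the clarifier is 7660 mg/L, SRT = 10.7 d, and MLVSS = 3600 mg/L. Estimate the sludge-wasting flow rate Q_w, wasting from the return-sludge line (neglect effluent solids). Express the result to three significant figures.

Rearranging the biomass balance for a CMAS with decay, V = Y·Q·ΔS·θ_c / [X·(1+k_d θ_c)] = 0.622 × 35800 × (714 − 10.7) × 10.7 / [3600 × (1 + 0.0889 × 10.7)] = 1.68×10^8 / 7024 = 23855 m³.
Wasting from the return line (neglecting effluent solids): Q_w = V·X / (θ_c·X_r) = 23855 × 3600 / (10.7 × 7660) = 1048 m³/d.

Q_w ≈ 1050 m³/d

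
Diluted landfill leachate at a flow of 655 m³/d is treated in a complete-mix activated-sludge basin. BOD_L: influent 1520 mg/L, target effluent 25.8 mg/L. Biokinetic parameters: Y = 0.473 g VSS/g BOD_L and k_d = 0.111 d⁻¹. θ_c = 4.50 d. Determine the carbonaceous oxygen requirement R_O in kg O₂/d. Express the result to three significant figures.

Correct the yield for decay: Y_obs = Y/(1 + k_d θ_c) = 0.473 / (1 + 0.111 × 4.50) = 0.473 / 1.500 = 0.3154.
Mass of BOD_L removed per day: Q(S₀ − S) = 655 × 1494 g/m³ = 978.7 kg/d.
Net sludge production P_X = 0.3154 × 978.7 = 308.7 kg VSS/d.
R_O = Q·ΔS − 1.42 P_X = 978.7 − 438.4 = 540.3 kg O₂/d.

R_O ≈ 540 kg O₂/d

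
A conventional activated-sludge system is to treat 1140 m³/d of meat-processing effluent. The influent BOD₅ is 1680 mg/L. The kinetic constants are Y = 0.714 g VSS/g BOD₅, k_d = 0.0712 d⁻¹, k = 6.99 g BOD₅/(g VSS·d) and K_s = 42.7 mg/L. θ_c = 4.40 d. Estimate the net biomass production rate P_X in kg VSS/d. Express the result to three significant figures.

From the Monod/SRT balance for a CMAS, S = K_s·(1+k_d θ_c)/[θ_c·(Y k − k_d) − 1] = 42.7 × (1 + 0.0712 × 4.40) / [4.40 × (0.714 × 6.99 − 0.0712) − 1] = 56.08 / 20.65 = 2.716 mg/L.
Observed yield with endogenous decay: Y_obs = Y / (1 + k_d·θ_c) = 0.714 / (1 + 0.0712 × 4.40) = 0.714 / 1.313 = 0.5437 g VSS/g BOD₅.
Mass of BOD₅ removed per day: Q(S₀ − S) = 1140 × 1677 g/m³ = 1912 kg/d.
P_X = Y_obs · Q(S₀ − S) = 0.5437 × 1912 = 1040 kg VSS/d.

P_X ≈ 1040 kg VSS/d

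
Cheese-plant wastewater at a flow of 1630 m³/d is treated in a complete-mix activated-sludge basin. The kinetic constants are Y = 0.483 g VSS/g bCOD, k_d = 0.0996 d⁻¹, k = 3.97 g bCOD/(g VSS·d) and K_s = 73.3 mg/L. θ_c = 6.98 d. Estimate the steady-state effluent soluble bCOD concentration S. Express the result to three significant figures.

S ≈ 10.6 mg/L

For a completely mixed reactor with recycle the Lawrence–McCarty relation gives S = K_s·(1 + k_d·θ_c) / [θ_c·(Y·k − k_d) − 1] = 73.3 × (1 + 0.0996 × 6.98) / [6.98 × (0.483 × 3.97 − 0.0996) − 1] = 124.3 / 11.69 = 10.63 mg/L.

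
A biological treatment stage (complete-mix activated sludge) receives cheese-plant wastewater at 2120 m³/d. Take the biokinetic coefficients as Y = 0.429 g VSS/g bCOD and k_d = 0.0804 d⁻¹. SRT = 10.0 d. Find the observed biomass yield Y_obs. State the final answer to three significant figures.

Y_obs ≈ 0.238 g VSS/g bCOD

Correct the yield for decay: Y_obs = Y/(1 + k_d θ_c) = 0.429 / (1 + 0.0804 × 10.0) = 0.429 / 1.804 = 0.2378.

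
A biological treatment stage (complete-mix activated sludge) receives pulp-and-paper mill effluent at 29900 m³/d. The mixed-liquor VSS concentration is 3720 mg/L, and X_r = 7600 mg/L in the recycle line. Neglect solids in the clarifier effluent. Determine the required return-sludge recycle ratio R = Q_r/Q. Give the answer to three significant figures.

Solids balance on the clarifier gives (1+R)X = R·X_r, so R = X/(X_r − X) = 3720 / (7600 − 3720) = 0.9588.

R ≈ 0.959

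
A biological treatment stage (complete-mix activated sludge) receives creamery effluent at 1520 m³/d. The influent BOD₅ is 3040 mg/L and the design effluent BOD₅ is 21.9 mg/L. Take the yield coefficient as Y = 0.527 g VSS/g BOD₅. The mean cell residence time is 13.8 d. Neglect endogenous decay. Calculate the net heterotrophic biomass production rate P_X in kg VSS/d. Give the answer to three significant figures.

Since k_d ≈ 0, Y_obs = Y = 0.527 g VSS/g BOD₅.
Mass of BOD₅ removed per day: Q(S₀ − S) = 1520 × 3018 g/m³ = 4588 kg/d.
So the net sludge growth is P_X = 0.5270 × 4588 = 2418 kg VSS/d.

P_X ≈ 2420 kg VSS/d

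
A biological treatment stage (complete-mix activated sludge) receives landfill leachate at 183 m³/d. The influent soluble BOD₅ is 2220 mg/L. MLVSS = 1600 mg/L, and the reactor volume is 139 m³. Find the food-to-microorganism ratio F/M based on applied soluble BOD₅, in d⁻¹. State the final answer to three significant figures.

F/M ≈ 1.83 d⁻¹

F/M = Q·S₀ / (V·X) = 183 × 2220 / (139.0 × 1600) = 1.827 g soluble BOD₅·(g VSS·d)⁻¹.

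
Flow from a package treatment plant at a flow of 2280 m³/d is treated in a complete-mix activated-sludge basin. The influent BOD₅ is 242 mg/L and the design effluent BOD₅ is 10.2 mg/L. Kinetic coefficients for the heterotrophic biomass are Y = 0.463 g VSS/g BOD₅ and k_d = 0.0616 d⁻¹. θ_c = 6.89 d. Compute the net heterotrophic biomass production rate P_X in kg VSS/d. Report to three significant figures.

P_X ≈ 172 kg VSS/d

Observed yield with endogenous decay: Y_obs = Y / (1 + k_d·θ_c) = 0.463 / (1 + 0.0616 × 6.89) = 0.463 / 1.424 = 0.3250 g VSS/g BOD₅.
Mass of BOD₅ removed per day: Q(S₀ − S) = 2280 × 231.8 g/m³ = 528.5 kg/d.
P_X = Y_obs · Q(S₀ − S) = 0.3250 × 528.5 = 171.8 kg VSS/d.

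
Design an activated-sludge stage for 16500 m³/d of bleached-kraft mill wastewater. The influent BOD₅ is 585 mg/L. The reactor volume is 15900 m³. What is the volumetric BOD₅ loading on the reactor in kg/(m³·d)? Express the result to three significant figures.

Applied BOD₅ load per unit volume = Q·S₀/V = (16500 × 585/1000)/15900 = 0.6071 kg BOD₅·m⁻³·d⁻¹.

L_v ≈ 0.607 kg BOD₅/(m³·d)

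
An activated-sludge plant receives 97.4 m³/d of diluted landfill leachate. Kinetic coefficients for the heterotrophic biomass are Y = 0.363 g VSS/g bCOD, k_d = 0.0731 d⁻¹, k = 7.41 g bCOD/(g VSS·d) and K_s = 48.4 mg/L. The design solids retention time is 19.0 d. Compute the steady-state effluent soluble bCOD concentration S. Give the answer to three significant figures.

S ≈ 2.37 mg/L

Effluent substrate depends only on kinetics and SRT: S = K_s(1 + k_d θ_c) / [θ_c(Yk − k_d) − 1] = 48.4 × (1 + 0.0731 × 19.0) / [19.0 × (0.363 × 7.41 − 0.0731) − 1] = 115.6 / 48.72 = 2.373 mg/L.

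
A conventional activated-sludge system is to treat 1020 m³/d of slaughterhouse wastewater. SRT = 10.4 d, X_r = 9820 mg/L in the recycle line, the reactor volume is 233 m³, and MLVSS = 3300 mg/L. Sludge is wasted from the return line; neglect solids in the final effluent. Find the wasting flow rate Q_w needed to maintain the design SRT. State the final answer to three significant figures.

Q_w ≈ 7.53 m³/d

Q_w = (V·X)/(θ_c X_r) = 233.0 × 3300 / (10.4 × 9820) = 7.529 m³/d.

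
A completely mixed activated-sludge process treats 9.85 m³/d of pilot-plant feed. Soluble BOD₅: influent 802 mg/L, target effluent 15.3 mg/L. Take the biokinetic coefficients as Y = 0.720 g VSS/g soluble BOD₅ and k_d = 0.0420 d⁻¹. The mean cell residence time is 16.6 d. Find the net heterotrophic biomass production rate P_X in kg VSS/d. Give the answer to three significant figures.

Observed yield with endogenous decay: Y_obs = Y / (1 + k_d·θ_c) = 0.720 / (1 + 0.0420 × 16.6) = 0.720 / 1.697 = 0.4242 g VSS/g soluble BOD₅.
Q·(S₀ − S) = 9.85 × (802 − 15.3) × 10⁻³ = 7.749 kg/d removed.
Biomass produced: P_X = Y_obs·Q·ΔS = 0.4242 × 7.749 ≈ 3.287 kg VSS/d.

P_X ≈ 3.29 kg VSS/d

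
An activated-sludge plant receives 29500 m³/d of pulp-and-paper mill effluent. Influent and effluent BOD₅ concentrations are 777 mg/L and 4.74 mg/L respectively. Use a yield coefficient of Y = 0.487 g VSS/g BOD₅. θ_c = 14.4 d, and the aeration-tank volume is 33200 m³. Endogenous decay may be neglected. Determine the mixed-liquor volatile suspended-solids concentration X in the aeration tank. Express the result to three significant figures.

X ≈ 4810 mg/L

X = Y·Q·ΔS·θ_c / V = 0.487 × 29500 × (777 − 4.74) × 14.4 / 33200 = 4812 mg/L.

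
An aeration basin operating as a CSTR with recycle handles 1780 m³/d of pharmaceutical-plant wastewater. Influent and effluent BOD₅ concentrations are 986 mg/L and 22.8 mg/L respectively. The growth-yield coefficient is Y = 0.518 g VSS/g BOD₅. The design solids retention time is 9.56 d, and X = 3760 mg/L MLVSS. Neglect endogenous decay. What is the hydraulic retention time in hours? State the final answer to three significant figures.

τ ≈ 30.4 h

Biomass mass balance (decay neglected): V·X = Y·Q·(S₀ − S)·θ_c, so V = 0.518 × 1780 × (986 − 22.8) × 9.56 / 3760 = 2258 m³.
Hydraulic retention time τ = V/Q = 2258 / 1780 = 1.269 d = 30.45 h.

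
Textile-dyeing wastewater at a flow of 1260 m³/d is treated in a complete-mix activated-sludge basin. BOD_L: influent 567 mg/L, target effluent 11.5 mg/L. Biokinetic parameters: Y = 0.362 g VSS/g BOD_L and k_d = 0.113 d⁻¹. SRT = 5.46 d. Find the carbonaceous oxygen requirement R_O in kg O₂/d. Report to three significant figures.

Y_obs = Y / (1 + k_d θ_c) = 0.362 / (1 + 0.113 × 5.46) = 0.362 / 1.617 = 0.2239.
Mass of BOD_L removed per day: Q(S₀ − S) = 1260 × 555.5 g/m³ = 699.9 kg/d.
Net sludge production P_X = 0.2239 × 699.9 = 156.7 kg VSS/d.
Carbonaceous O₂ demand = substrate oxidised − cell-mass equivalent = 699.9 − 1.42 × 156.7 = 477.4 kg O₂/d.

R_O ≈ 477 kg O₂/d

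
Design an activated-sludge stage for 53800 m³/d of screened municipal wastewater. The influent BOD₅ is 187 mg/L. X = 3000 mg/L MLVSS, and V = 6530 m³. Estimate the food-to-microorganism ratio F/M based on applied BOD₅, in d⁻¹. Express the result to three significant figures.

F/M ≈ 0.514 d⁻¹

Food-to-microorganism ratio F/M = Q S₀ / (V X) = 53800 × 187 / (6530 × 3000) = 0.5136 d⁻¹.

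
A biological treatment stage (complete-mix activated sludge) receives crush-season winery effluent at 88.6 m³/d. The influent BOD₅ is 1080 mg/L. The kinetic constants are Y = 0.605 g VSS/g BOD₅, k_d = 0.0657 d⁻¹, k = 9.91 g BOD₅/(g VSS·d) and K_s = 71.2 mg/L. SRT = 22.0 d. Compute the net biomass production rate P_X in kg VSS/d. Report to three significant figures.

From the Monod/SRT balance for a CMAS, S = K_s·(1+k_d θ_c)/[θ_c·(Y k − k_d) − 1] = 71.2 × (1 + 0.0657 × 22.0) / [22.0 × (0.605 × 9.91 − 0.0657) − 1] = 174.1 / 129.5 = 1.345 mg/L.
Observed yield with endogenous decay: Y_obs = Y / (1 + k_d·θ_c) = 0.605 / (1 + 0.0657 × 22.0) = 0.605 / 2.445 = 0.2474 g VSS/g BOD₅.
ΔS = 1080 − 1.34 = 1079 mg/L, so the substrate removal rate is 88.6 × 1079/1000 = 95.57 kg BOD₅/d.
Net biomass production P_X = Y_obs × Q·(S₀ − S) = 0.2474 × 95.57 = 23.64 kg VSS/d.

P_X ≈ 23.6 kg VSS/d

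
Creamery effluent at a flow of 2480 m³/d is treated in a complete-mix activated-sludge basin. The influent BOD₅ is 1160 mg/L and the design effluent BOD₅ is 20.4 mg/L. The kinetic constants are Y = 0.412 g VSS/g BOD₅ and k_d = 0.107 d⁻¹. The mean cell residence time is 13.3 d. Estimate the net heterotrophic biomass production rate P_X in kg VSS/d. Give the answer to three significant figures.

P_X ≈ 481 kg VSS/d

The observed yield is Y_obs = Y/(1 + k_d·θ_c) = 0.412 / (1 + 0.107 × 13.3) = 0.412 / 2.423 = 0.1700 g VSS per g BOD₅ removed.
ΔS = 1160 − 20.4 = 1140 mg/L, so the substrate removal rate is 2480 × 1140/1000 = 2826 kg BOD₅/d.
P_X = Y_obs · Q(S₀ − S) = 0.1700 × 2826 = 480.5 kg VSS/d.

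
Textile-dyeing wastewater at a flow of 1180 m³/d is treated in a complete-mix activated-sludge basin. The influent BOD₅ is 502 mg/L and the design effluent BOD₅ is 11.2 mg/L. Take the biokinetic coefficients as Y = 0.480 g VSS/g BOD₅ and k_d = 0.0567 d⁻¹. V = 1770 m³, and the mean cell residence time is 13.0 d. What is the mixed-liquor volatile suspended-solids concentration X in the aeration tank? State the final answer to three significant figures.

X = Y·Q·ΔS·θ_c / [V·(1 + k_d θ_c)] = 0.480 × 1180 × (502 − 11.2) × 13.0 / [1770 × (1 + 0.0567 × 13.0)] = 1175 mg/L.

X ≈ 1180 mg/L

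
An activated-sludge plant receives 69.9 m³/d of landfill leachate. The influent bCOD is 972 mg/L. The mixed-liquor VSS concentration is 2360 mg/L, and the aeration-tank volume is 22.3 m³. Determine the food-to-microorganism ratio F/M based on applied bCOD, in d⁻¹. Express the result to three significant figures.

F/M ≈ 1.29 d⁻¹

F/M = Q·S₀ / (V·X) = 69.9 × 972 / (22.30 × 2360) = 1.291 g bCOD·(g VSS·d)⁻¹.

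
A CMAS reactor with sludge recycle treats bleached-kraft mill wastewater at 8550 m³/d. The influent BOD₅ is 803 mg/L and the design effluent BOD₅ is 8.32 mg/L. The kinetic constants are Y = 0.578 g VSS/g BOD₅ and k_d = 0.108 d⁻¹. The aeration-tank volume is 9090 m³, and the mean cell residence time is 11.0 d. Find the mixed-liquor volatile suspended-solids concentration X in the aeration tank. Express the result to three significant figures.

X ≈ 2170 mg/L

Solving the biomass balance for X: X = Y Q (S₀−S) θ_c / [V (1+k_d θ_c)] = 0.578 × 8550 × (803 − 8.32) × 11.0 / [9090 × (1 + 0.108 × 11.0)] = 2172 mg/L.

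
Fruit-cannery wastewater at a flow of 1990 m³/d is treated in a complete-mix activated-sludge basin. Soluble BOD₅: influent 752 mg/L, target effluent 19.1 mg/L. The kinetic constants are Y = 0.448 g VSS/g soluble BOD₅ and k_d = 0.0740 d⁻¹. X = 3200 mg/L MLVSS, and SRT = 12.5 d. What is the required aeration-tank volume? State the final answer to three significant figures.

V ≈ 1330 m³

From the SRT design equation V = Y Q (S₀−S) θ_c / [X (1 + k_d θ_c)] = 0.448 × 1990 × (752 − 19.1) × 12.5 / [3200 × (1 + 0.0740 × 12.5)] = 8.17×10^6 / 6160 = 1326 m³.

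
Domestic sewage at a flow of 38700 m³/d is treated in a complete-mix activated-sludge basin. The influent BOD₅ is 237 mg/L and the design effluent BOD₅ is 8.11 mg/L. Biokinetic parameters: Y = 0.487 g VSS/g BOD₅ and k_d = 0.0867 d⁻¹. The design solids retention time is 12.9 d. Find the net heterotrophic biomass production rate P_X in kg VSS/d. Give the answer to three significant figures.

P_X ≈ 2040 kg VSS/d

The observed yield is Y_obs = Y/(1 + k_d·θ_c) = 0.487 / (1 + 0.0867 × 12.9) = 0.487 / 2.118 = 0.2299 g VSS per g BOD₅ removed.
Q·(S₀ − S) = 38700 × (237 − 8.11) × 10⁻³ = 8858 kg/d removed.
Net biomass production P_X = Y_obs × Q·(S₀ − S) = 0.2299 × 8858 = 2036 kg VSS/d.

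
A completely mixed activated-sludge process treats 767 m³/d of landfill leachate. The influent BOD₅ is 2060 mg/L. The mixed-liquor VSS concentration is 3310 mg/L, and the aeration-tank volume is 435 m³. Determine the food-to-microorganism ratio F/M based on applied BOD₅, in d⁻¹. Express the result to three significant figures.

Food-to-microorganism ratio F/M = Q S₀ / (V X) = 767 × 2060 / (435.0 × 3310) = 1.097 d⁻¹.

F/M ≈ 1.10 d⁻¹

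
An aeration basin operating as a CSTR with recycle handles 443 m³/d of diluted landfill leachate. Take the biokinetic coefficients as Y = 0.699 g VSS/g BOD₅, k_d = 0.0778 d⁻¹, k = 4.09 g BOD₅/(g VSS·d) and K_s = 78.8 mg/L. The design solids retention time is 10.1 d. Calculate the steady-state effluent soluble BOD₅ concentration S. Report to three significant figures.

S ≈ 5.19 mg/L

Effluent substrate depends only on kinetics and SRT: S = K_s(1 + k_d θ_c) / [θ_c(Yk − k_d) − 1] = 78.8 × (1 + 0.0778 × 10.1) / [10.1 × (0.699 × 4.09 − 0.0778) − 1] = 140.7 / 27.09 = 5.195 mg/L.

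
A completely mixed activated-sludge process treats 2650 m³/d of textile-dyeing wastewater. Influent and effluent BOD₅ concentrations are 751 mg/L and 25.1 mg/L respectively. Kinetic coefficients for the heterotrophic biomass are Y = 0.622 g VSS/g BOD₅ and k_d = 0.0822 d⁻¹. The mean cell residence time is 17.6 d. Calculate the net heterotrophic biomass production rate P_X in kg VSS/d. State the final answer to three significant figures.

Correct the yield for decay: Y_obs = Y/(1 + k_d θ_c) = 0.622 / (1 + 0.0822 × 17.6) = 0.622 / 2.447 = 0.2542.
Substrate removed = Q·(S₀ − S) = 2650 m³/d × (751 − 25.1) g/m³ = 1.92×10^6 g/d = 1924 kg/d.
Net biomass production P_X = Y_obs × Q·(S₀ − S) = 0.2542 × 1924 = 489.0 kg VSS/d.

P_X ≈ 489 kg VSS/d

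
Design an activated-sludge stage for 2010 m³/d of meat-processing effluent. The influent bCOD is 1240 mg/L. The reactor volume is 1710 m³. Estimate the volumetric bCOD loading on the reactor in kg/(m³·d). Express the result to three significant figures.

Volumetric loading L_v = Q·S₀ / V = 2010 × 1240 g/m³ / 1710 m³ = 1458 g/(m³·d) = 1.458 kg bCOD/(m³·d).

L_v ≈ 1.46 kg bCOD/(m³·d)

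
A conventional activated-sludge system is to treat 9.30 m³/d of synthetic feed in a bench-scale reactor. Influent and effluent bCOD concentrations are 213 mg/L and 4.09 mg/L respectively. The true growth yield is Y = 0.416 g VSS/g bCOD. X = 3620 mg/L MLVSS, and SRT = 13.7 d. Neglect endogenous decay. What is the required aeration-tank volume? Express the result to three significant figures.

V·X = Y·Q·ΔS·θ_c gives V = 0.416 × 9.30 × (213 − 4.09) × 13.7 / 3620 = 3.059 m³.

V ≈ 3.06 m³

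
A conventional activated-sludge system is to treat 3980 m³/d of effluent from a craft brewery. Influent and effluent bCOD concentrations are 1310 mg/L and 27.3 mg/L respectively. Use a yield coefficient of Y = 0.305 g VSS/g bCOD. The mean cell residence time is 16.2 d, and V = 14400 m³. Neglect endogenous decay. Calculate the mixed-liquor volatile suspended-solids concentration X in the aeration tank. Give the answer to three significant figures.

X ≈ 1750 mg/L

From V·X = Y·Q·(S₀ − S)·θ_c (decay neglected): X = 0.305 × 3980 × (1310 − 27.3) × 16.2 / 14400 = 1752 mg/L.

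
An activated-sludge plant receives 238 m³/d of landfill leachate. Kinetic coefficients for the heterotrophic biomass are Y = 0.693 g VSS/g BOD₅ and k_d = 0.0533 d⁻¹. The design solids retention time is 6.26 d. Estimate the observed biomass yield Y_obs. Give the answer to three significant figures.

Y_obs ≈ 0.520 g VSS/g BOD₅

The observed yield is Y_obs = Y/(1 + k_d·θ_c) = 0.693 / (1 + 0.0533 × 6.26) = 0.693 / 1.334 = 0.5196 g VSS per g BOD₅ removed.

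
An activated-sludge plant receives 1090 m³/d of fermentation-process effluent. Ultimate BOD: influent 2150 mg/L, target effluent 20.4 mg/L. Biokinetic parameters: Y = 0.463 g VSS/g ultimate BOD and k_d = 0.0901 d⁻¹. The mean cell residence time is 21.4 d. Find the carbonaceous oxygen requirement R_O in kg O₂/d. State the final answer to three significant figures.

Observed yield with endogenous decay: Y_obs = Y / (1 + k_d·θ_c) = 0.463 / (1 + 0.0901 × 21.4) = 0.463 / 2.928 = 0.1581 g VSS/g ultimate BOD.
Mass of ultimate BOD removed per day: Q(S₀ − S) = 1090 × 2130 g/m³ = 2321 kg/d.
Net sludge production P_X = 0.1581 × 2321 = 367.0 kg VSS/d.
R_O = Q·(S₀ − S) − 1.42·P_X = 2321 − 1.42 × 367.0 = 1800 kg O₂/d.

R_O ≈ 1800 kg O₂/d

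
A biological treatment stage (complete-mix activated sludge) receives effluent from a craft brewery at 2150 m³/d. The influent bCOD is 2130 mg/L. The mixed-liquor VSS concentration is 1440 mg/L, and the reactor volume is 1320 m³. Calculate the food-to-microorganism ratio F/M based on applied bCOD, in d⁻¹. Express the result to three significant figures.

F/M ≈ 2.41 d⁻¹

F/M = applied load / biomass = Q·S₀/(V·X) = 2150 × 2130 / (1320 × 1440) = 2.409 d⁻¹.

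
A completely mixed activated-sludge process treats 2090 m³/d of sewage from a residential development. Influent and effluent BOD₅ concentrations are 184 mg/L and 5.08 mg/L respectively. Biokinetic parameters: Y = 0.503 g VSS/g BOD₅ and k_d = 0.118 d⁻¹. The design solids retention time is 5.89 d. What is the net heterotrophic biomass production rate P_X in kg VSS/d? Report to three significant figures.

P_X ≈ 111 kg VSS/d

Observed yield with endogenous decay: Y_obs = Y / (1 + k_d·θ_c) = 0.503 / (1 + 0.118 × 5.89) = 0.503 / 1.695 = 0.2968 g VSS/g BOD₅.
Substrate removed = Q·(S₀ − S) = 2090 m³/d × (184 − 5.08) g/m³ = 3.74×10^5 g/d = 373.9 kg/d.
P_X = Y_obs · Q(S₀ − S) = 0.2968 × 373.9 = 111.0 kg VSS/d.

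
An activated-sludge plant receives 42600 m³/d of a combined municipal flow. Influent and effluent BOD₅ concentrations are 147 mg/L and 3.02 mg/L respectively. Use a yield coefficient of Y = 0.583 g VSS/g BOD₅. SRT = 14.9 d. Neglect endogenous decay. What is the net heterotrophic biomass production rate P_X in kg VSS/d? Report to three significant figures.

P_X ≈ 3580 kg VSS/d

Since k_d ≈ 0, Y_obs = Y = 0.583 g VSS/g BOD₅.
Q·(S₀ − S) = 42600 × (147 − 3.02) × 10⁻³ = 6134 kg/d removed.
P_X = Y_obs · Q(S₀ − S) = 0.5830 × 6134 = 3576 kg VSS/d.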